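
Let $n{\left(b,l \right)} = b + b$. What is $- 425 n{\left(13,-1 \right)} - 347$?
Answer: $-11397$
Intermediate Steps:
$n{\left(b,l \right)} = 2 b$
$- 425 n{\left(13,-1 \right)} - 347 = - 425 \cdot 2 \cdot 13 - 347 = \left(-425\right) 26 - 347 = -11050 - 347 = -11397$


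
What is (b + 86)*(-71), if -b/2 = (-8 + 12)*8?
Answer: -1562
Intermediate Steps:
b = -64 (b = -2*(-8 + 12)*8 = -8*8 = -2*32 = -64)
(b + 86)*(-71) = (-64 + 86)*(-71) = 22*(-71) = -1562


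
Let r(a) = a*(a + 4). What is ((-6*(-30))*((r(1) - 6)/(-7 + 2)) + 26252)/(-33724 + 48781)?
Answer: 26288/15057 ≈ 1.7459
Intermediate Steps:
r(a) = a*(4 + a)
((-6*(-30))*((r(1) - 6)/(-7 + 2)) + 26252)/(-33724 + 48781) = ((-6*(-30))*((1*(4 + 1) - 6)/(-7 + 2)) + 26252)/(-33724 + 48781) = (180*((1*5 - 6)/(-5)) + 26252)/15057 = (180*((5 - 6)*(-1/5)) + 26252)*(1/15057) = (180*(-1*(-1/5)) + 26252)*(1/15057) = (180*(1/5) + 26252)*(1/15057) = (36 + 26252)*(1/15057) = 26288*(1/15057) = 26288/15057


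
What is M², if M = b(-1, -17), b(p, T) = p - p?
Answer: 0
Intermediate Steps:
b(p, T) = 0
M = 0
M² = 0² = 0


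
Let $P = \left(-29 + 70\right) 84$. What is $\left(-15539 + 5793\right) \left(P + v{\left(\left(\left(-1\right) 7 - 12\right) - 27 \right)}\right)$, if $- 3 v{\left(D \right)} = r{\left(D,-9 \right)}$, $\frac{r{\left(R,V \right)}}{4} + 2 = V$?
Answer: $- \frac{101124496}{3} \approx -3.3708 \cdot 10^{7}$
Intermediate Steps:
$r{\left(R,V \right)} = -8 + 4 V$
$v{\left(D \right)} = \frac{44}{3}$ ($v{\left(D \right)} = - \frac{-8 + 4 \left(-9\right)}{3} = - \frac{-8 - 36}{3} = \left(- \frac{1}{3}\right) \left(-44\right) = \frac{44}{3}$)
$P = 3444$ ($P = 41 \cdot 84 = 3444$)
$\left(-15539 + 5793\right) \left(P + v{\left(\left(\left(-1\right) 7 - 12\right) - 27 \right)}\right) = \left(-15539 + 5793\right) \left(3444 + \frac{44}{3}\right) = \left(-9746\right) \frac{10376}{3} = - \frac{101124496}{3}$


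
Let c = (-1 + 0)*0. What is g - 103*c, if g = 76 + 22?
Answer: 98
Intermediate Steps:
g = 98
c = 0 (c = -1*0 = 0)
g - 103*c = 98 - 103*0 = 98 + 0 = 98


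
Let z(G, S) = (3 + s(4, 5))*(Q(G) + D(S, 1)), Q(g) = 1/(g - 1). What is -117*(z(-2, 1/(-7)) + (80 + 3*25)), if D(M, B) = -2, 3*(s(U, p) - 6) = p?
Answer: -15223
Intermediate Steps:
s(U, p) = 6 + p/3
Q(g) = 1/(-1 + g)
z(G, S) = -64/3 + 32/(3*(-1 + G)) (z(G, S) = (3 + (6 + (1/3)*5))*(1/(-1 + G) - 2) = (3 + (6 + 5/3))*(-2 + 1/(-1 + G)) = (3 + 23/3)*(-2 + 1/(-1 + G)) = 32*(-2 + 1/(-1 + G))/3 = -64/3 + 32/(3*(-1 + G)))
-117*(z(-2, 1/(-7)) + (80 + 3*25)) = -117*(32*(3 - 2*(-2))/(3*(-1 - 2)) + (80 + 3*25)) = -117*((32/3)*(3 + 4)/(-3) + (80 + 75)) = -117*((32/3)*(-1/3)*7 + 155) = -117*(-224/9 + 155) = -117*1171/9 = -15223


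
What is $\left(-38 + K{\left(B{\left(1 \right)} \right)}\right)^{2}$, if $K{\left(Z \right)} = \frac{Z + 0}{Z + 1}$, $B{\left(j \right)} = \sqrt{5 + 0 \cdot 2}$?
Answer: $\frac{10807}{8} + \frac{147 \sqrt{5}}{8} \approx 1392.0$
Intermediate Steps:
$B{\left(j \right)} = \sqrt{5}$ ($B{\left(j \right)} = \sqrt{5 + 0} = \sqrt{5}$)
$K{\left(Z \right)} = \frac{Z}{1 + Z}$
$\left(-38 + K{\left(B{\left(1 \right)} \right)}\right)^{2} = \left(-38 + \frac{\sqrt{5}}{1 + \sqrt{5}}\right)^{2}$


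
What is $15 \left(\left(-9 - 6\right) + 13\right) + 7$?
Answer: $-23$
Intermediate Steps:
$15 \left(\left(-9 - 6\right) + 13\right) + 7 = 15 \left(-15 + 13\right) + 7 = 15 \left(-2\right) + 7 = -30 + 7 = -23$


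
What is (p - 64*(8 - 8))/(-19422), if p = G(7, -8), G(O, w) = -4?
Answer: 2/9711 ≈ 0.00020595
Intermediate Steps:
p = -4
(p - 64*(8 - 8))/(-19422) = (-4 - 64*(8 - 8))/(-19422) = (-4 - 64*0)*(-1/19422) = (-4 + 0)*(-1/19422) = -4*(-1/19422) = 2/9711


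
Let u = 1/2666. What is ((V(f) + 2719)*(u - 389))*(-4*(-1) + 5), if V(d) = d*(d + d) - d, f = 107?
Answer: -119050795035/1333 ≈ -8.9310e+7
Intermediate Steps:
u = 1/2666 ≈ 0.00037509
V(d) = -d + 2*d**2 (V(d) = d*(2*d) - d = 2*d**2 - d = -d + 2*d**2)
((V(f) + 2719)*(u - 389))*(-4*(-1) + 5) = ((107*(-1 + 2*107) + 2719)*(1/2666 - 389))*(-4*(-1) + 5) = ((107*(-1 + 214) + 2719)*(-1037073/2666))*(4 + 5) = ((107*213 + 2719)*(-1037073/2666))*9 = ((22791 + 2719)*(-1037073/2666))*9 = (25510*(-1037073/2666))*9 = -13227866115/1333*9 = -119050795035/1333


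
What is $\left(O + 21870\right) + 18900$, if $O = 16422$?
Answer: $57192$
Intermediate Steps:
$\left(O + 21870\right) + 18900 = \left(16422 + 21870\right) + 18900 = 38292 + 18900 = 57192$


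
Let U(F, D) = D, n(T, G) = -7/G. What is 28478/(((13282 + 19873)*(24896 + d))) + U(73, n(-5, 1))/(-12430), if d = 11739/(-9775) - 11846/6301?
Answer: 75527584623928387/126372398768701935630 ≈ 0.00059766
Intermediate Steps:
d = -189762089/61592275 (d = 11739*(-1/9775) - 11846*1/6301 = -11739/9775 - 11846/6301 = -189762089/61592275 ≈ -3.0809)
28478/(((13282 + 19873)*(24896 + d))) + U(73, n(-5, 1))/(-12430) = 28478/(((13282 + 19873)*(24896 - 189762089/61592275))) - 7/1/(-12430) = 28478/((33155*(1533211516311/61592275))) - 7*1*(-1/12430) = 28478/(10166725564658241/12318455) - 7*(-1/12430) = 28478*(12318455/10166725564658241) + 7/12430 = 350804961490/10166725564658241 + 7/12430 = 75527584623928387/126372398768701935630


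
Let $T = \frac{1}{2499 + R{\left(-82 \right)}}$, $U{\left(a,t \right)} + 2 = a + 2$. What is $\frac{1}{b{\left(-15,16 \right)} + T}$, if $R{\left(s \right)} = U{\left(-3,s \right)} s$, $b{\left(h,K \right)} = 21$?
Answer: $\frac{2745}{57646} \approx 0.047618$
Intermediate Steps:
$U{\left(a,t \right)} = a$ ($U{\left(a,t \right)} = -2 + \left(a + 2\right) = -2 + \left(2 + a\right) = a$)
$R{\left(s \right)} = - 3 s$
$T = \frac{1}{2745}$ ($T = \frac{1}{2499 - -246} = \frac{1}{2499 + 246} = \frac{1}{2745} \approx 0.0003643$)
$\frac{1}{b{\left(-15,16 \right)} + T} = \frac{1}{21 + \frac{1}{2745}} = \frac{1}{\frac{57646}{2745}} = \frac{2745}{57646}$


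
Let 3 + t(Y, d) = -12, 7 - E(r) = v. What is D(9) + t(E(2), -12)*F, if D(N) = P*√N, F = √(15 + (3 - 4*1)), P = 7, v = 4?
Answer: 21 - 15*√14 ≈ -35.125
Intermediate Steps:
E(r) = 3 (E(r) = 7 - 1*4 = 7 - 4 = 3)
t(Y, d) = -15 (t(Y, d) = -3 - 12 = -15)
F = √14 (F = √(15 + (3 - 4)) = √(15 - 1) = √14 ≈ 3.7417)
D(N) = 7*√N
D(9) + t(E(2), -12)*F = 7*√9 - 15*√14 = 7*3 - 15*√14 = 21 - 15*√14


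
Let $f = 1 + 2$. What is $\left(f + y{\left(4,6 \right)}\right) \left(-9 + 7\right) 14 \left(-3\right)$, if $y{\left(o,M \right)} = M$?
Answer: $756$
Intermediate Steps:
$f = 3$
$\left(f + y{\left(4,6 \right)}\right) \left(-9 + 7\right) 14 \left(-3\right) = \left(3 + 6\right) \left(-9 + 7\right) 14 \left(-3\right) = 9 \left(-2\right) 14 \left(-3\right) = \left(-18\right) 14 \left(-3\right) = \left(-252\right) \left(-3\right) = 756$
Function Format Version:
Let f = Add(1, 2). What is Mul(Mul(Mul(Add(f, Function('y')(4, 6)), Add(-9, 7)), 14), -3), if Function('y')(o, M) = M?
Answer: 756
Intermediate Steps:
f = 3
Mul(Mul(Mul(Add(f, Function('y')(4, 6)), Add(-9, 7)), 14), -3) = Mul(Mul(Mul(Add(3, 6), Add(-9, 7)), 14), -3) = Mul(Mul(Mul(9, -2), 14), -3) = Mul(Mul(-18, 14), -3) = Mul(-252, -3) = 756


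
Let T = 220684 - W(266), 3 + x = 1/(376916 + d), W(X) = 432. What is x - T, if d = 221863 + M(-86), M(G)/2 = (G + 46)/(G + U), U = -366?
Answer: -14902904161872/67662047 ≈ -2.2026e+5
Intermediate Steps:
M(G) = 2*(46 + G)/(-366 + G) (M(G) = 2*((G + 46)/(G - 366)) = 2*((46 + G)/(-366 + G)) = 2*(46 + G)/(-366 + G))
d = 25070539/113 (d = 221863 + 2*(46 - 86)/(-366 - 86) = 221863 + 2*(-40)/(-452) = 221863 + 2*(-1/452)*(-40) = 221863 + 20/113 = 25070539/113 ≈ 2.2186e+5)
x = -202986028/67662047 (x = -3 + 1/(376916 + 25070539/113) = -3 + 1/(67662047/113) = -3 + 113/67662047 = -202986028/67662047 ≈ -3.0000)
T = 220252 (T = 220684 - 1*432 = 220684 - 432 = 220252)
x - T = -202986028/67662047 - 1*220252 = -202986028/67662047 - 220252 = -14902904161872/67662047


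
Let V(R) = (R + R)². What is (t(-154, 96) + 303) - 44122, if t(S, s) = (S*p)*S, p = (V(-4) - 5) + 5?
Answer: 1474005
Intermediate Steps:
V(R) = 4*R² (V(R) = (2*R)² = 4*R²)
p = 64 (p = (4*(-4)² - 5) + 5 = (4*16 - 5) + 5 = (64 - 5) + 5 = 59 + 5 = 64)
t(S, s) = 64*S² (t(S, s) = (S*64)*S = (64*S)*S = 64*S²)
(t(-154, 96) + 303) - 44122 = (64*(-154)² + 303) - 44122 = (64*23716 + 303) - 44122 = (1517824 + 303) - 44122 = 1518127 - 44122 = 1474005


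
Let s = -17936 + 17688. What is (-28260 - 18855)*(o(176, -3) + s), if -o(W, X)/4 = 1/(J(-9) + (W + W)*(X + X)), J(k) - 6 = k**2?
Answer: 175266404/15 ≈ 1.1684e+7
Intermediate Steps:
s = -248
J(k) = 6 + k**2
o(W, X) = -4/(87 + 4*W*X) (o(W, X) = -4/((6 + (-9)**2) + (W + W)*(X + X)) = -4/((6 + 81) + (2*W)*(2*X)) = -4/(87 + 4*W*X))
(-28260 - 18855)*(o(176, -3) + s) = (-28260 - 18855)*(-4/(87 + 4*176*(-3)) - 248) = -47115*(-4/(87 - 2112) - 248) = -47115*(-4/(-2025) - 248) = -47115*(-4*(-1/2025) - 248) = -47115*(4/2025 - 248) = -47115*(-502196/2025) = 175266404/15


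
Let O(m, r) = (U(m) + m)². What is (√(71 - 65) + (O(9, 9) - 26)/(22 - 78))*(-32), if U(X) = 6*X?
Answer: 15772/7 - 32*√6 ≈ 2174.8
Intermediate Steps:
O(m, r) = 49*m² (O(m, r) = (6*m + m)² = (7*m)² = 49*m²)
(√(71 - 65) + (O(9, 9) - 26)/(22 - 78))*(-32) = (√(71 - 65) + (49*9² - 26)/(22 - 78))*(-32) = (√6 + (49*81 - 26)/(-56))*(-32) = (√6 + (3969 - 26)*(-1/56))*(-32) = (√6 + 3943*(-1/56))*(-32) = (√6 - 3943/56)*(-32) = (-3943/56 + √6)*(-32) = 15772/7 - 32*√6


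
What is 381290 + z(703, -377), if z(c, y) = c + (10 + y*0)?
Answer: 382003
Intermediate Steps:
z(c, y) = 10 + c (z(c, y) = c + (10 + 0) = c + 10 = 10 + c)
381290 + z(703, -377) = 381290 + (10 + 703) = 381290 + 713 = 382003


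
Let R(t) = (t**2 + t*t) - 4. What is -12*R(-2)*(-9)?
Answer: 432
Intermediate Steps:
R(t) = -4 + 2*t**2 (R(t) = (t**2 + t**2) - 4 = 2*t**2 - 4 = -4 + 2*t**2)
-12*R(-2)*(-9) = -12*(-4 + 2*(-2)**2)*(-9) = -12*(-4 + 2*4)*(-9) = -12*(-4 + 8)*(-9) = -12*4*(-9) = -48*(-9) = 432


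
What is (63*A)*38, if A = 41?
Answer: 98154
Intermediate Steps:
(63*A)*38 = (63*41)*38 = 2583*38 = 98154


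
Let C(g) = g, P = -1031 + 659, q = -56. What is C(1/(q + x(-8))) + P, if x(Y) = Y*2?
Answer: -26785/72 ≈ -372.01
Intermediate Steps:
x(Y) = 2*Y
P = -372
C(1/(q + x(-8))) + P = 1/(-56 + 2*(-8)) - 372 = 1/(-56 - 16) - 372 = 1/(-72) - 372 = -1/72 - 372 = -26785/72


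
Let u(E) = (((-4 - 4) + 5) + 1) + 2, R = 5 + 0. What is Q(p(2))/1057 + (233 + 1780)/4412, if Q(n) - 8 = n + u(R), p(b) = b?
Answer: 2171861/4663484 ≈ 0.46572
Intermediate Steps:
R = 5
u(E) = 0 (u(E) = ((-8 + 5) + 1) + 2 = (-3 + 1) + 2 = -2 + 2 = 0)
Q(n) = 8 + n (Q(n) = 8 + (n + 0) = 8 + n)
Q(p(2))/1057 + (233 + 1780)/4412 = (8 + 2)/1057 + (233 + 1780)/4412 = 10*(1/1057) + 2013*(1/4412) = 10/1057 + 2013/4412 = 2171861/4663484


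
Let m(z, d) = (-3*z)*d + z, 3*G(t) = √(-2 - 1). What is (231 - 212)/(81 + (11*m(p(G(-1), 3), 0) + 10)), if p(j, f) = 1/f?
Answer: 57/284 ≈ 0.20070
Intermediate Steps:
G(t) = I*√3/3 (G(t) = √(-2 - 1)/3 = √(-3)/3 = (I*√3)/3 = I*√3/3)
m(z, d) = z - 3*d*z (m(z, d) = -3*d*z + z = z - 3*d*z)
(231 - 212)/(81 + (11*m(p(G(-1), 3), 0) + 10)) = (231 - 212)/(81 + (11*((1 - 3*0)/3) + 10)) = 19/(81 + (11*((1 + 0)/3) + 10)) = 19/(81 + (11*((⅓)*1) + 10)) = 19/(81 + (11*(⅓) + 10)) = 19/(81 + (11/3 + 10)) = 19/(81 + 41/3) = 19/(284/3) = 19*(3/284) = 57/284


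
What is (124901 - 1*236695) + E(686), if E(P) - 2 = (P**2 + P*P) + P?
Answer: 830086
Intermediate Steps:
E(P) = 2 + P + 2*P**2 (E(P) = 2 + ((P**2 + P*P) + P) = 2 + ((P**2 + P**2) + P) = 2 + (2*P**2 + P) = 2 + (P + 2*P**2) = 2 + P + 2*P**2)
(124901 - 1*236695) + E(686) = (124901 - 1*236695) + (2 + 686 + 2*686**2) = (124901 - 236695) + (2 + 686 + 2*470596) = -111794 + (2 + 686 + 941192) = -111794 + 941880 = 830086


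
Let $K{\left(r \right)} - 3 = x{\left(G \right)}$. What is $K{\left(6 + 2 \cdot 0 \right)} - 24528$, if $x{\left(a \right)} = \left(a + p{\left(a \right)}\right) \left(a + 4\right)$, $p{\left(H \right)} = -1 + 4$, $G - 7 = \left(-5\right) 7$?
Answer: $-23925$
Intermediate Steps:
$G = -28$ ($G = 7 - 35 = -28$)
$p{\left(H \right)} = 3$
$x{\left(a \right)} = \left(3 + a\right) \left(4 + a\right)$ ($x{\left(a \right)} = \left(a + 3\right) \left(a + 4\right) = \left(3 + a\right) \left(4 + a\right)$)
$K{\left(r \right)} = 603$ ($K{\left(r \right)} = 3 + \left(12 + \left(-28\right)^{2} + 7 \left(-28\right)\right) = 3 + \left(12 + 784 - 196\right) = 3 + 600 = 603$)
$K{\left(6 + 2 \cdot 0 \right)} - 24528 = 603 - 24528 = -23925$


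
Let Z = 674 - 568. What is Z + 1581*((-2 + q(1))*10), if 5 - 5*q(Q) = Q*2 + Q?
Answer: -25190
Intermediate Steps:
q(Q) = 1 - 3*Q/5 (q(Q) = 1 - (Q*2 + Q)/5 = 1 - (2*Q + Q)/5 = 1 - 3*Q/5)
Z = 106
Z + 1581*((-2 + q(1))*10) = 106 + 1581*((-2 + (1 - ⅗*1))*10) = 106 + 1581*((-2 + (1 - ⅗))*10) = 106 + 1581*((-2 + ⅖)*10) = 106 + 1581*(-8/5*10) = 106 + 1581*(-16) = 106 - 25296 = -25190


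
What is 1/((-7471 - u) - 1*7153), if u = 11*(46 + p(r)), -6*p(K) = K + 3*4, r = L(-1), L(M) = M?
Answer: -6/90659 ≈ -6.6182e-5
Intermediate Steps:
r = -1
p(K) = -2 - K/6 (p(K) = -(K + 3*4)/6 = -(K + 12)/6 = -(12 + K)/6 = -2 - K/6)
u = 2915/6 (u = 11*(46 + (-2 - ⅙*(-1))) = 11*(46 + (-2 + ⅙)) = 11*(46 - 11/6) = 11*(265/6) = 2915/6 ≈ 485.83)
1/((-7471 - u) - 1*7153) = 1/((-7471 - 1*2915/6) - 1*7153) = 1/((-7471 - 2915/6) - 7153) = 1/(-47741/6 - 7153) = 1/(-90659/6) = -6/90659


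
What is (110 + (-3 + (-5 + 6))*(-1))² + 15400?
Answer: 27944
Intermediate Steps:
(110 + (-3 + (-5 + 6))*(-1))² + 15400 = (110 + (-3 + 1)*(-1))² + 15400 = (110 - 2*(-1))² + 15400 = (110 + 2)² + 15400 = 112² + 15400 = 12544 + 15400 = 27944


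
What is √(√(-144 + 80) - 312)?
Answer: 2*√(-78 + 2*I) ≈ 0.22644 + 17.665*I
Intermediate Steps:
√(√(-144 + 80) - 312) = √(√(-64) - 312) = √(8*I - 312) = √(-312 + 8*I)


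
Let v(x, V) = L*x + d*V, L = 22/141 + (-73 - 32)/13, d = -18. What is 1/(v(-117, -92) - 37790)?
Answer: -47/1654741 ≈ -2.8403e-5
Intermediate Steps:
L = -14519/1833 (L = 22*(1/141) - 105*1/13 = 22/141 - 105/13 = -14519/1833 ≈ -7.9209)
v(x, V) = -18*V - 14519*x/1833 (v(x, V) = -14519*x/1833 - 18*V = -18*V - 14519*x/1833)
1/(v(-117, -92) - 37790) = 1/((-18*(-92) - 14519/1833*(-117)) - 37790) = 1/((1656 + 43557/47) - 37790) = 1/(121389/47 - 37790) = 1/(-1654741/47) = -47/1654741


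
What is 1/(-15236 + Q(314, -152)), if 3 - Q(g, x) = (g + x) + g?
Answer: -1/15709 ≈ -6.3658e-5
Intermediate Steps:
Q(g, x) = 3 - x - 2*g (Q(g, x) = 3 - ((g + x) + g) = 3 - (x + 2*g) = 3 + (-x - 2*g) = 3 - x - 2*g)
1/(-15236 + Q(314, -152)) = 1/(-15236 + (3 - 1*(-152) - 2*314)) = 1/(-15236 + (3 + 152 - 628)) = 1/(-15236 - 473) = 1/(-15709) = -1/15709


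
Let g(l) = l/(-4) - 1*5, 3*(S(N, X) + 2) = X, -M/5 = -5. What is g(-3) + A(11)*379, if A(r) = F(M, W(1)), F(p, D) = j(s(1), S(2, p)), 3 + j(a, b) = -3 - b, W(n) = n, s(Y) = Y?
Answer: -56143/12 ≈ -4678.6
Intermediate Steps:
M = 25 (M = -5*(-5) = 25)
S(N, X) = -2 + X/3
g(l) = -5 - l/4 (g(l) = l*(-¼) - 5 = -l/4 - 5 = -5 - l/4)
j(a, b) = -6 - b (j(a, b) = -3 + (-3 - b) = -6 - b)
F(p, D) = -4 - p/3 (F(p, D) = -6 - (-2 + p/3) = -6 + (2 - p/3) = -4 - p/3)
A(r) = -37/3 (A(r) = -4 - ⅓*25 = -4 - 25/3 = -37/3)
g(-3) + A(11)*379 = (-5 - ¼*(-3)) - 37/3*379 = (-5 + ¾) - 14023/3 = -17/4 - 14023/3 = -56143/12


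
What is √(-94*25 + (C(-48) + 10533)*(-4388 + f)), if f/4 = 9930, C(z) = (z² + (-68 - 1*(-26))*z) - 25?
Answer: √523900546 ≈ 22889.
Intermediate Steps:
C(z) = -25 + z² - 42*z (C(z) = (z² + (-68 + 26)*z) - 25 = (z² - 42*z) - 25 = -25 + z² - 42*z)
f = 39720 (f = 4*9930 = 39720)
√(-94*25 + (C(-48) + 10533)*(-4388 + f)) = √(-94*25 + ((-25 + (-48)² - 42*(-48)) + 10533)*(-4388 + 39720)) = √(-2350 + ((-25 + 2304 + 2016) + 10533)*35332) = √(-2350 + (4295 + 10533)*35332) = √(-2350 + 14828*35332) = √(-2350 + 523902896) = √523900546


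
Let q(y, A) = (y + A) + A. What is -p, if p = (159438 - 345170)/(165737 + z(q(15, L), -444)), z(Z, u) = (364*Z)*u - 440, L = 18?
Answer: -185732/8077119 ≈ -0.022995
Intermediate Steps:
q(y, A) = y + 2*A (q(y, A) = (A + y) + A = y + 2*A)
z(Z, u) = -440 + 364*Z*u (z(Z, u) = 364*Z*u - 440 = -440 + 364*Z*u)
p = 185732/8077119 (p = (159438 - 345170)/(165737 + (-440 + 364*(15 + 2*18)*(-444))) = -185732/(165737 + (-440 + 364*(15 + 36)*(-444))) = -185732/(165737 + (-440 + 364*51*(-444))) = -185732/(165737 + (-440 - 8242416)) = -185732/(165737 - 8242856) = -185732/(-8077119) = -185732*(-1/8077119) = 185732/8077119 ≈ 0.022995)
-p = -1*185732/8077119 = -185732/8077119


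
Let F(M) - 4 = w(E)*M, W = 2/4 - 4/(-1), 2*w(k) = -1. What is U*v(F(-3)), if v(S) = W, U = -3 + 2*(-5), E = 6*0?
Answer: -117/2 ≈ -58.500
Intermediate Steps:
E = 0
w(k) = -½ (w(k) = (½)*(-1) = -½)
W = 9/2 (W = 2*(¼) - 4*(-1) = ½ + 4 = 9/2 ≈ 4.5000)
U = -13 (U = -3 - 10 = -13)
F(M) = 4 - M/2
v(S) = 9/2
U*v(F(-3)) = -13*9/2 = -117/2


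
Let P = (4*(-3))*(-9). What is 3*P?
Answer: 324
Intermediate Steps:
P = 108 (P = -12*(-9) = 108)
3*P = 3*108 = 324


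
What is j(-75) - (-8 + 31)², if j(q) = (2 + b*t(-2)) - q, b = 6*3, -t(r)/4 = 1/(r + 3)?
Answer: -524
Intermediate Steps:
t(r) = -4/(3 + r) (t(r) = -4/(r + 3) = -4/(3 + r))
b = 18
j(q) = -70 - q (j(q) = (2 + 18*(-4/(3 - 2))) - q = (2 + 18*(-4/1)) - q = (2 + 18*(-4*1)) - q = (2 + 18*(-4)) - q = (2 - 72) - q = -70 - q)
j(-75) - (-8 + 31)² = (-70 - 1*(-75)) - (-8 + 31)² = (-70 + 75) - 1*23² = 5 - 1*529 = 5 - 529 = -524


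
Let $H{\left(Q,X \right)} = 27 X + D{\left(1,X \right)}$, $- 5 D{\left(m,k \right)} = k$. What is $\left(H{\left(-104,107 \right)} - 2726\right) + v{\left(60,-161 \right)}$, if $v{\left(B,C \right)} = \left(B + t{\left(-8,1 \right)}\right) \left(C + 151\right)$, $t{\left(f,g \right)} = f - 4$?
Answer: $- \frac{1692}{5} \approx -338.4$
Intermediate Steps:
$D{\left(m,k \right)} = - \frac{k}{5}$
$t{\left(f,g \right)} = -4 + f$
$v{\left(B,C \right)} = \left(-12 + B\right) \left(151 + C\right)$ ($v{\left(B,C \right)} = \left(B - 12\right) \left(C + 151\right) = \left(B - 12\right) \left(151 + C\right) = \left(-12 + B\right) \left(151 + C\right)$)
$H{\left(Q,X \right)} = \frac{134 X}{5}$ ($H{\left(Q,X \right)} = 27 X - \frac{X}{5} = \frac{134 X}{5}$)
$\left(H{\left(-104,107 \right)} - 2726\right) + v{\left(60,-161 \right)} = \left(\frac{134}{5} \cdot 107 - 2726\right) + \left(-1812 - -1932 + 151 \cdot 60 + 60 \left(-161\right)\right) = \left(\frac{14338}{5} - 2726\right) + \left(-1812 + 1932 + 9060 - 9660\right) = \frac{708}{5} - 480 = - \frac{1692}{5}$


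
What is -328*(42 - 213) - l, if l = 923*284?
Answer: -206044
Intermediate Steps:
l = 262132
-328*(42 - 213) - l = -328*(42 - 213) - 1*262132 = -328*(-171) - 262132 = 56088 - 262132 = -206044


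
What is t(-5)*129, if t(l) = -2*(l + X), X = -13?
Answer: 4644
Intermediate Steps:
t(l) = 26 - 2*l (t(l) = -2*(l - 13) = -2*(-13 + l) = 26 - 2*l)
t(-5)*129 = (26 - 2*(-5))*129 = (26 + 10)*129 = 36*129 = 4644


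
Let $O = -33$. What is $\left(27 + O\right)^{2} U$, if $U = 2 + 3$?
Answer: $180$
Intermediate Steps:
$U = 5$
$\left(27 + O\right)^{2} U = \left(27 - 33\right)^{2} \cdot 5 = \left(-6\right)^{2} \cdot 5 = 36 \cdot 5 = 180$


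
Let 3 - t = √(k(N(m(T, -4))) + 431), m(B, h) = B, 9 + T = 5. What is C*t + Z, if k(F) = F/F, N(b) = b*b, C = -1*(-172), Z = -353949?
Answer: -353433 - 2064*√3 ≈ -3.5701e+5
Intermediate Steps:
T = -4 (T = -9 + 5 = -4)
C = 172
N(b) = b²
k(F) = 1
t = 3 - 12*√3 (t = 3 - √(1 + 431) = 3 - √432 = 3 - 12*√3 ≈ -17.785)
C*t + Z = 172*(3 - 12*√3) - 353949 = (516 - 2064*√3) - 353949 = -353433 - 2064*√3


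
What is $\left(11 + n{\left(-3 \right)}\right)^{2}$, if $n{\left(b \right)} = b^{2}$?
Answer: $400$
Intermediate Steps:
$\left(11 + n{\left(-3 \right)}\right)^{2} = \left(11 + \left(-3\right)^{2}\right)^{2} = \left(11 + 9\right)^{2} = 20^{2} = 400$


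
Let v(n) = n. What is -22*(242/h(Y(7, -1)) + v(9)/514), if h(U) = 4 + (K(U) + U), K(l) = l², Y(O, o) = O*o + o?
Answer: -343552/3855 ≈ -89.119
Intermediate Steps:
Y(O, o) = o + O*o
h(U) = 4 + U + U² (h(U) = 4 + (U² + U) = 4 + (U + U²) = 4 + U + U²)
-22*(242/h(Y(7, -1)) + v(9)/514) = -22*(242/(4 - (1 + 7) + (-(1 + 7))²) + 9/514) = -22*(242/(4 - 1*8 + (-1*8)²) + 9*(1/514)) = -22*(242/(4 - 8 + (-8)²) + 9/514) = -22*(242/(4 - 8 + 64) + 9/514) = -22*(242/60 + 9/514) = -22*(242*(1/60) + 9/514) = -22*(121/30 + 9/514) = -22*15616/3855 = -343552/3855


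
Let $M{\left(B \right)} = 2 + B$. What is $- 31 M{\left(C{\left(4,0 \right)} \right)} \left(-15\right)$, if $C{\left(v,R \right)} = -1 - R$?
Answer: $465$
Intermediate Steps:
$- 31 M{\left(C{\left(4,0 \right)} \right)} \left(-15\right) = - 31 \left(2 - 1\right) \left(-15\right) = \left(-31\right) 1 \left(-15\right) = \left(-31\right) \left(-15\right) = 465$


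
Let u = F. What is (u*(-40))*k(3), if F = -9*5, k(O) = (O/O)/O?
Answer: 600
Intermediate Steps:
k(O) = 1/O
F = -45
u = -45
(u*(-40))*k(3) = -45*(-40)/3 = 1800*(⅓) = 600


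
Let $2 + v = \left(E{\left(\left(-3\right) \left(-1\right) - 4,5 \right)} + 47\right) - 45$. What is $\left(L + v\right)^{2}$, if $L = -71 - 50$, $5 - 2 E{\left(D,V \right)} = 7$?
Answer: $14884$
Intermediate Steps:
$E{\left(D,V \right)} = -1$ ($E{\left(D,V \right)} = \frac{5}{2} - \frac{7}{2} = -1$)
$v = -1$ ($v = -2 + \left(\left(-1 + 47\right) - 45\right) = -2 + \left(46 - 45\right) = -2 + 1 = -1$)
$L = -121$ ($L = -71 - 50 = -121$)
$\left(L + v\right)^{2} = \left(-121 - 1\right)^{2} = \left(-122\right)^{2} = 14884$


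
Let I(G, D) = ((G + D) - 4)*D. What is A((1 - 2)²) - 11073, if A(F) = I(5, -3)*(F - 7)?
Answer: -11109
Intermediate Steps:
I(G, D) = D*(-4 + D + G) (I(G, D) = ((D + G) - 4)*D = (-4 + D + G)*D = D*(-4 + D + G))
A(F) = -42 + 6*F (A(F) = (-3*(-4 - 3 + 5))*(F - 7) = (-3*(-2))*(-7 + F) = 6*(-7 + F) = -42 + 6*F)
A((1 - 2)²) - 11073 = (-42 + 6*(1 - 2)²) - 11073 = (-42 + 6*(-1)²) - 11073 = (-42 + 6*1) - 11073 = (-42 + 6) - 11073 = -36 - 11073 = -11109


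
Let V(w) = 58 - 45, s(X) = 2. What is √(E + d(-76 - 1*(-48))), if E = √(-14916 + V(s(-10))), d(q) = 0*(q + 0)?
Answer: 14903^(¼)*√I ≈ 7.8127 + 7.8127*I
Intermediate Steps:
V(w) = 13
d(q) = 0 (d(q) = 0*q = 0)
E = I*√14903 (E = √(-14916 + 13) = √(-14903) = I*√14903 ≈ 122.08*I)
√(E + d(-76 - 1*(-48))) = √(I*√14903 + 0) = √(I*√14903) = 14903^(¼)*√I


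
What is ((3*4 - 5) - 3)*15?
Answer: 60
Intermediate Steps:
((3*4 - 5) - 3)*15 = ((12 - 5) - 3)*15 = (7 - 3)*15 = 4*15 = 60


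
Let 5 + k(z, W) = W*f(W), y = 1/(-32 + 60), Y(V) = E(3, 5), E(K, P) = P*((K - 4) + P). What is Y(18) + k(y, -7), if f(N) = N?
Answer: 64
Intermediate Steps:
E(K, P) = P*(-4 + K + P) (E(K, P) = P*((-4 + K) + P) = P*(-4 + K + P))
Y(V) = 20 (Y(V) = 5*(-4 + 3 + 5) = 5*4 = 20)
y = 1/28 ≈ 0.035714
k(z, W) = -5 + W² (k(z, W) = -5 + W*W = -5 + W²)
Y(18) + k(y, -7) = 20 + (-5 + (-7)²) = 20 + (-5 + 49) = 20 + 44 = 64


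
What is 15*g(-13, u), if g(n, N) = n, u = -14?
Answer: -195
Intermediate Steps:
15*g(-13, u) = 15*(-13) = -195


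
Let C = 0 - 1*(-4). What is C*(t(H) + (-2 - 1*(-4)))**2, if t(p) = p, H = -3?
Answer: 4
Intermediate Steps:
C = 4 (C = 0 + 4 = 4)
C*(t(H) + (-2 - 1*(-4)))**2 = 4*(-3 + (-2 - 1*(-4)))**2 = 4*(-3 + (-2 + 4))**2 = 4*(-3 + 2)**2 = 4*(-1)**2 = 4*1 = 4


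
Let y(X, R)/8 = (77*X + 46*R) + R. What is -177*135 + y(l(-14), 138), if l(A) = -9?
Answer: 22449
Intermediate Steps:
y(X, R) = 376*R + 616*X (y(X, R) = 8*((77*X + 46*R) + R) = 8*((46*R + 77*X) + R) = 8*(47*R + 77*X) = 376*R + 616*X)
-177*135 + y(l(-14), 138) = -177*135 + (376*138 + 616*(-9)) = -23895 + (51888 - 5544) = -23895 + 46344 = 22449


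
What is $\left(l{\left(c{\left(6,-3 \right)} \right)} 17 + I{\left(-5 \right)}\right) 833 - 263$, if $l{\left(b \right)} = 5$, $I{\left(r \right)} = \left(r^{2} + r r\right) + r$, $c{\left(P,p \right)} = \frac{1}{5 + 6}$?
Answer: $108027$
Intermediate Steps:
$c{\left(P,p \right)} = \frac{1}{11}$
$I{\left(r \right)} = r + 2 r^{2}$ ($I{\left(r \right)} = \left(r^{2} + r^{2}\right) + r = 2 r^{2} + r = r + 2 r^{2}$)
$\left(l{\left(c{\left(6,-3 \right)} \right)} 17 + I{\left(-5 \right)}\right) 833 - 263 = \left(5 \cdot 17 - 5 \left(1 + 2 \left(-5\right)\right)\right) 833 - 263 = \left(85 - 5 \left(1 - 10\right)\right) 833 - 263 = \left(85 - -45\right) 833 - 263 = \left(85 + 45\right) 833 - 263 = 130 \cdot 833 - 263 = 108290 - 263 = 108027$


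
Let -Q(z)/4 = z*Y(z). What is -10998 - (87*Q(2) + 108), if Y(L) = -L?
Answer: -12498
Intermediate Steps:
Q(z) = 4*z² (Q(z) = -4*z*(-z) = -(-4)*z² = 4*z²)
-10998 - (87*Q(2) + 108) = -10998 - (87*(4*2²) + 108) = -10998 - (87*(4*4) + 108) = -10998 - (87*16 + 108) = -10998 - (1392 + 108) = -10998 - 1*1500 = -10998 - 1500 = -12498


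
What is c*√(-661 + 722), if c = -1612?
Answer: -1612*√61 ≈ -12590.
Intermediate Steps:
c*√(-661 + 722) = -1612*√(-661 + 722) = -1612*√61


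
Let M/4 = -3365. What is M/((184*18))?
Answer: -3365/828 ≈ -4.0640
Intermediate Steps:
M = -13460 (M = 4*(-3365) = -13460)
M/((184*18)) = -13460/(184*18) = -13460/3312 = -13460*1/3312 = -3365/828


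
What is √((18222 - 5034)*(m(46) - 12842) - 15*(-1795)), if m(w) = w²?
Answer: I*√141427563 ≈ 11892.0*I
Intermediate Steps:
√((18222 - 5034)*(m(46) - 12842) - 15*(-1795)) = √((18222 - 5034)*(46² - 12842) - 15*(-1795)) = √(13188*(2116 - 12842) + 26925) = √(13188*(-10726) + 26925) = √(-141454488 + 26925) = √(-141427563) = I*√141427563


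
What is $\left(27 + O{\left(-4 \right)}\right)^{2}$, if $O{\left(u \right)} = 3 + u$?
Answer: $676$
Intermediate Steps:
$\left(27 + O{\left(-4 \right)}\right)^{2} = \left(27 + \left(3 - 4\right)\right)^{2} = \left(27 - 1\right)^{2} = 26^{2} = 676$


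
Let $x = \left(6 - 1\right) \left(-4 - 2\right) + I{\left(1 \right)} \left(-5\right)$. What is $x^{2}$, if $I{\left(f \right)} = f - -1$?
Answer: $1600$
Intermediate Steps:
$I{\left(f \right)} = 1 + f$ ($I{\left(f \right)} = f + 1 = 1 + f$)
$x = -40$ ($x = \left(6 - 1\right) \left(-4 - 2\right) + \left(1 + 1\right) \left(-5\right) = 5 \left(-6\right) + 2 \left(-5\right) = -30 - 10 = -40$)
$x^{2} = \left(-40\right)^{2} = 1600$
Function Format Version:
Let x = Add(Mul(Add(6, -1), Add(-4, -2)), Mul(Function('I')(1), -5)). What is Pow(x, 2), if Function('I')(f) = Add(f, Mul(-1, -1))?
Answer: 1600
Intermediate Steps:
Function('I')(f) = Add(1, f) (Function('I')(f) = Add(f, 1) = Add(1, f))
x = -40 (x = Add(Mul(Add(6, -1), Add(-4, -2)), Mul(Add(1, 1), -5)) = Add(Mul(5, -6), Mul(2, -5)) = Add(-30, -10) = -40)
Pow(x, 2) = Pow(-40, 2) = 1600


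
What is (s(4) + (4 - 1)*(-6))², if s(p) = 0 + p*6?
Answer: 36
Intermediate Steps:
s(p) = 6*p (s(p) = 0 + 6*p = 6*p)
(s(4) + (4 - 1)*(-6))² = (6*4 + (4 - 1)*(-6))² = (24 + 3*(-6))² = (24 - 18)² = 6² = 36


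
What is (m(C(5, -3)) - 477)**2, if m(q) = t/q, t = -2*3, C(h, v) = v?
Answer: 225625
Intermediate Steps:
t = -6
m(q) = -6/q
(m(C(5, -3)) - 477)**2 = (-6/(-3) - 477)**2 = (-6*(-1/3) - 477)**2 = (2 - 477)**2 = (-475)**2 = 225625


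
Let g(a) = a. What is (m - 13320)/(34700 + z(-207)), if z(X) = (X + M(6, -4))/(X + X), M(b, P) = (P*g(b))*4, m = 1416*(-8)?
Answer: -3401424/4788701 ≈ -0.71030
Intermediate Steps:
m = -11328
M(b, P) = 4*P*b (M(b, P) = (P*b)*4 = 4*P*b)
z(X) = (-96 + X)/(2*X) (z(X) = (X + 4*(-4)*6)/(X + X) = (X - 96)/((2*X)) = (-96 + X)*(1/(2*X)) = (-96 + X)/(2*X))
(m - 13320)/(34700 + z(-207)) = (-11328 - 13320)/(34700 + (1/2)*(-96 - 207)/(-207)) = -24648/(34700 + (1/2)*(-1/207)*(-303)) = -24648/(34700 + 101/138) = -24648/4788701/138 = -24648*138/4788701 = -3401424/4788701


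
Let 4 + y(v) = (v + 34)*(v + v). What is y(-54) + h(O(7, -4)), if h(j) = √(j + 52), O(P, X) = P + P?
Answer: 2156 + √66 ≈ 2164.1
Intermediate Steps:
O(P, X) = 2*P
h(j) = √(52 + j)
y(v) = -4 + 2*v*(34 + v) (y(v) = -4 + (v + 34)*(v + v) = -4 + (34 + v)*(2*v) = -4 + 2*v*(34 + v))
y(-54) + h(O(7, -4)) = (-4 + 2*(-54)² + 68*(-54)) + √(52 + 2*7) = (-4 + 2*2916 - 3672) + √(52 + 14) = (-4 + 5832 - 3672) + √66 = 2156 + √66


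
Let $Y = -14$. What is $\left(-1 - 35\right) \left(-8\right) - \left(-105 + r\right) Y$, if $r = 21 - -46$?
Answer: $-244$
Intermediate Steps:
$r = 67$ ($r = 21 + 46 = 67$)
$\left(-1 - 35\right) \left(-8\right) - \left(-105 + r\right) Y = \left(-1 - 35\right) \left(-8\right) - \left(-105 + 67\right) \left(-14\right) = \left(-36\right) \left(-8\right) - \left(-38\right) \left(-14\right) = 288 - 532 = -244$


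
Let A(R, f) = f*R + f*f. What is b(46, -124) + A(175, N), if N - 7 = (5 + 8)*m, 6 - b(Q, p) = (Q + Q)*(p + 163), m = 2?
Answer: 3282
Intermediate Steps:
b(Q, p) = 6 - 2*Q*(163 + p) (b(Q, p) = 6 - (Q + Q)*(p + 163) = 6 - 2*Q*(163 + p))
N = 33 (N = 7 + (5 + 8)*2 = 7 + 13*2 = 7 + 26 = 33)
A(R, f) = f² + R*f (A(R, f) = R*f + f² = f² + R*f)
b(46, -124) + A(175, N) = (6 - 326*46 - 2*46*(-124)) + 33*(175 + 33) = (6 - 14996 + 11408) + 33*208 = -3582 + 6864 = 3282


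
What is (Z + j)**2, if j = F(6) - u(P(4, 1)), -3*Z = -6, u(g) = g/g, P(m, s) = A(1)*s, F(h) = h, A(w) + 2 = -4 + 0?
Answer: 49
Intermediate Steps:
A(w) = -6 (A(w) = -2 + (-4 + 0) = -2 - 4 = -6)
P(m, s) = -6*s
u(g) = 1
Z = 2 (Z = -1/3*(-6) = 2)
j = 5 (j = 6 - 1*1 = 6 - 1 = 5)
(Z + j)**2 = (2 + 5)**2 = 7**2 = 49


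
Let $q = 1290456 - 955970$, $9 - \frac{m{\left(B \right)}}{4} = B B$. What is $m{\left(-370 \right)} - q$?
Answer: $-882050$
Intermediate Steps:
$m{\left(B \right)} = 36 - 4 B^{2}$ ($m{\left(B \right)} = 36 - 4 B B = 36 - 4 B^{2}$)
$q = 334486$ ($q = 1290456 - 955970 = 334486$)
$m{\left(-370 \right)} - q = \left(36 - 4 \left(-370\right)^{2}\right) - 334486 = \left(36 - 547600\right) - 334486 = -547564 - 334486 = -882050$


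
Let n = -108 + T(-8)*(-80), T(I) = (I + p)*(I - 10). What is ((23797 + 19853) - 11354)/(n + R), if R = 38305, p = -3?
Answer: 32296/22357 ≈ 1.4446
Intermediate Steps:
T(I) = (-10 + I)*(-3 + I) (T(I) = (I - 3)*(I - 10) = (-3 + I)*(-10 + I) = (-10 + I)*(-3 + I))
n = -15948 (n = -108 + (30 + (-8)² - 13*(-8))*(-80) = -108 + (30 + 64 + 104)*(-80) = -108 + 198*(-80) = -108 - 15840 = -15948)
((23797 + 19853) - 11354)/(n + R) = ((23797 + 19853) - 11354)/(-15948 + 38305) = (43650 - 11354)/22357 = 32296*(1/22357) = 32296/22357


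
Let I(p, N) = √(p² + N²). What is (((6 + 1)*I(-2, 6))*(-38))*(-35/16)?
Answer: 4655*√10/4 ≈ 3680.1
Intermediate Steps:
I(p, N) = √(N² + p²)
(((6 + 1)*I(-2, 6))*(-38))*(-35/16) = (((6 + 1)*√(6² + (-2)²))*(-38))*(-35/16) = ((7*√(36 + 4))*(-38))*(-35*1/16) = ((7*√40)*(-38))*(-35/16) = ((7*(2*√10))*(-38))*(-35/16) = ((14*√10)*(-38))*(-35/16) = -532*√10*(-35/16) = 4655*√10/4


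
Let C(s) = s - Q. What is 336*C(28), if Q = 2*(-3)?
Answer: 11424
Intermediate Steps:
Q = -6
C(s) = 6 + s (C(s) = s - 1*(-6) = s + 6 = 6 + s)
336*C(28) = 336*(6 + 28) = 336*34 = 11424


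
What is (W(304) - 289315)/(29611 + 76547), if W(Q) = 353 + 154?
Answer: -11108/4083 ≈ -2.7205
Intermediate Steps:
W(Q) = 507
(W(304) - 289315)/(29611 + 76547) = (507 - 289315)/(29611 + 76547) = -288808/106158 = -288808*1/106158 = -11108/4083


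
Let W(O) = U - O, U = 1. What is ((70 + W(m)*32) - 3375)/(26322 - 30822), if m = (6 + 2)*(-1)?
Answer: 3017/4500 ≈ 0.67044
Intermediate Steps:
m = -8 (m = 8*(-1) = -8)
W(O) = 1 - O
((70 + W(m)*32) - 3375)/(26322 - 30822) = ((70 + (1 - 1*(-8))*32) - 3375)/(26322 - 30822) = ((70 + (1 + 8)*32) - 3375)/(-4500) = ((70 + 9*32) - 3375)*(-1/4500) = ((70 + 288) - 3375)*(-1/4500) = (358 - 3375)*(-1/4500) = -3017*(-1/4500) = 3017/4500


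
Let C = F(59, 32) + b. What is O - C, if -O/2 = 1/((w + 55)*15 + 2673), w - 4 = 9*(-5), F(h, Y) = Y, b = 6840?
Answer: -19811978/2883 ≈ -6872.0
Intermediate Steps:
w = -41 (w = 4 + 9*(-5) = 4 - 45 = -41)
C = 6872 (C = 32 + 6840 = 6872)
O = -2/2883 (O = -2/((-41 + 55)*15 + 2673) = -2/(14*15 + 2673) = -2/(210 + 2673) = -2/2883 ≈ -0.00069372)
O - C = -2/2883 - 1*6872 = -2/2883 - 6872 = -19811978/2883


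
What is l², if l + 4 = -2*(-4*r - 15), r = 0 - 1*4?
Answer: 36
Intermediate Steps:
r = -4 (r = 0 - 4 = -4)
l = -6 (l = -4 - 2*(-4*(-4) - 15) = -4 - 2*(16 - 15) = -4 - 2*1 = -4 - 2 = -6)
l² = (-6)² = 36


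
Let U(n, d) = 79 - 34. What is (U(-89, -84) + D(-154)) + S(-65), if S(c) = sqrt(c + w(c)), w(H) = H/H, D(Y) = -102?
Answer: -57 + 8*I ≈ -57.0 + 8.0*I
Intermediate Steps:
w(H) = 1
U(n, d) = 45
S(c) = sqrt(1 + c) (S(c) = sqrt(c + 1) = sqrt(1 + c))
(U(-89, -84) + D(-154)) + S(-65) = (45 - 102) + sqrt(1 - 65) = -57 + sqrt(-64) = -57 + 8*I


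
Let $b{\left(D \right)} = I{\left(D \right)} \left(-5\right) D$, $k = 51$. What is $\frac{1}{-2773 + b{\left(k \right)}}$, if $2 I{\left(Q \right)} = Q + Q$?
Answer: $- \frac{1}{15778} \approx -6.3379 \cdot 10^{-5}$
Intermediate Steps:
$I{\left(Q \right)} = Q$ ($I{\left(Q \right)} = \frac{Q + Q}{2} = \frac{2 Q}{2} = Q$)
$b{\left(D \right)} = - 5 D^{2}$ ($b{\left(D \right)} = D \left(-5\right) D = - 5 D D = - 5 D^{2}$)
$\frac{1}{-2773 + b{\left(k \right)}} = \frac{1}{-2773 - 5 \cdot 51^{2}} = \frac{1}{-2773 - 13005} = \frac{1}{-15778} = - \frac{1}{15778}$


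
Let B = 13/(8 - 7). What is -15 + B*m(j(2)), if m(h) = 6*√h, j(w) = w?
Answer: -15 + 78*√2 ≈ 95.309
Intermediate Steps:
B = 13 (B = 13/1 = 13*1 = 13)
-15 + B*m(j(2)) = -15 + 13*(6*√2) = -15 + 78*√2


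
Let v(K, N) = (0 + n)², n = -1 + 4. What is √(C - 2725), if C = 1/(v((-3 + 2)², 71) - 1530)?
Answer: I*√4144726/39 ≈ 52.202*I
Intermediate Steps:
n = 3
v(K, N) = 9 (v(K, N) = (0 + 3)² = 3² = 9)
C = -1/1521 (C = 1/(9 - 1530) = 1/(-1521) = -1/1521 ≈ -0.00065746)
√(C - 2725) = √(-1/1521 - 2725) = √(-4144726/1521) = I*√4144726/39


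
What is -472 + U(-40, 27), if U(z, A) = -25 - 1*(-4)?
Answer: -493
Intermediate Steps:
U(z, A) = -21 (U(z, A) = -25 + 4 = -21)
-472 + U(-40, 27) = -472 - 21 = -493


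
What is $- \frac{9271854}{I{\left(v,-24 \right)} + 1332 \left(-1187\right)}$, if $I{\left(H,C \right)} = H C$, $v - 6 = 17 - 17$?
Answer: $\frac{171701}{29282} \approx 5.8637$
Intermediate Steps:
$v = 6$ ($v = 6 + \left(17 - 17\right) = 6 + 0 = 6$)
$I{\left(H,C \right)} = C H$
$- \frac{9271854}{I{\left(v,-24 \right)} + 1332 \left(-1187\right)} = - \frac{9271854}{\left(-24\right) 6 + 1332 \left(-1187\right)} = - \frac{9271854}{-144 - 1581084} = - \frac{9271854}{-1581228} = \left(-9271854\right) \left(- \frac{1}{1581228}\right) = \frac{171701}{29282}$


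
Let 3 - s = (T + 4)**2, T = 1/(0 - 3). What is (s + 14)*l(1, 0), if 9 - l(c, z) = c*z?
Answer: 32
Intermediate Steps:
T = -1/3 (T = 1/(-3) = -1/3 ≈ -0.33333)
l(c, z) = 9 - c*z
s = -94/9 (s = 3 - (-1/3 + 4)**2 = 3 - (11/3)**2 = 3 - 1*121/9 = 3 - 121/9 = -94/9 ≈ -10.444)
(s + 14)*l(1, 0) = (-94/9 + 14)*(9 - 1*1*0) = 32*(9 + 0)/9 = (32/9)*9 = 32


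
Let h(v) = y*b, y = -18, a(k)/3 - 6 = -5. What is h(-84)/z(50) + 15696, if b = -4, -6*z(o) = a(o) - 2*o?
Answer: 1522944/97 ≈ 15700.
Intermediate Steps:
a(k) = 3 (a(k) = 18 + 3*(-5) = 18 - 15 = 3)
z(o) = -½ + o/3 (z(o) = -(3 - 2*o)/6 = -½ + o/3)
h(v) = 72 (h(v) = -18*(-4) = 72)
h(-84)/z(50) + 15696 = 72/(-½ + (⅓)*50) + 15696 = 72/(-½ + 50/3) + 15696 = 72/(97/6) + 15696 = 72*(6/97) + 15696 = 432/97 + 15696 = 1522944/97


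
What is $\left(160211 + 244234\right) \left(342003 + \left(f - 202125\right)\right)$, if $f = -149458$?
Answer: $-3874583100$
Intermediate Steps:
$\left(160211 + 244234\right) \left(342003 + \left(f - 202125\right)\right) = \left(160211 + 244234\right) \left(342003 - 351583\right) = 404445 \left(342003 - 351583\right) = 404445 \left(-9580\right) = -3874583100$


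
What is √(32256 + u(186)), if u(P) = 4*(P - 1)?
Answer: 2*√8249 ≈ 181.65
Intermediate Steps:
u(P) = -4 + 4*P (u(P) = 4*(-1 + P) = -4 + 4*P)
√(32256 + u(186)) = √(32256 + (-4 + 4*186)) = √(32256 + (-4 + 744)) = √(32256 + 740) = √32996 = 2*√8249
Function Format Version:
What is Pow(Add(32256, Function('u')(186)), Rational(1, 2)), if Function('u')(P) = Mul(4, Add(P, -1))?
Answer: Mul(2, Pow(8249, Rational(1, 2))) ≈ 181.65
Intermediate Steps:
Function('u')(P) = Add(-4, Mul(4, P)) (Function('u')(P) = Mul(4, Add(-1, P)) = Add(-4, Mul(4, P)))
Pow(Add(32256, Function('u')(186)), Rational(1, 2)) = Pow(Add(32256, Add(-4, Mul(4, 186))), Rational(1, 2)) = Pow(Add(32256, Add(-4, 744)), Rational(1, 2)) = Pow(Add(32256, 740), Rational(1, 2)) = Pow(32996, Rational(1, 2)) = Mul(2, Pow(8249, Rational(1, 2)))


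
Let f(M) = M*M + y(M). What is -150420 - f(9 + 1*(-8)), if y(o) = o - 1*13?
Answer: -150409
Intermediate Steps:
y(o) = -13 + o (y(o) = o - 13 = -13 + o)
f(M) = -13 + M + M² (f(M) = M*M + (-13 + M) = M² + (-13 + M) = -13 + M + M²)
-150420 - f(9 + 1*(-8)) = -150420 - (-13 + (9 + 1*(-8)) + (9 + 1*(-8))²) = -150420 - (-13 + (9 - 8) + (9 - 8)²) = -150420 - (-13 + 1 + 1²) = -150420 - (-13 + 1 + 1) = -150420 - 1*(-11) = -150420 + 11 = -150409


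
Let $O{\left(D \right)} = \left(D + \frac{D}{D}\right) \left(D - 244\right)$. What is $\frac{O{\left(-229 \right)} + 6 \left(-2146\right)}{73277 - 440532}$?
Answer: $- \frac{94968}{367255} \approx -0.25859$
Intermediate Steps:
$O{\left(D \right)} = \left(1 + D\right) \left(-244 + D\right)$ ($O{\left(D \right)} = \left(D + 1\right) \left(-244 + D\right) = \left(1 + D\right) \left(-244 + D\right)$)
$\frac{O{\left(-229 \right)} + 6 \left(-2146\right)}{73277 - 440532} = \frac{\left(-244 + \left(-229\right)^{2} - -55647\right) + 6 \left(-2146\right)}{73277 - 440532} = \frac{\left(-244 + 52441 + 55647\right) - 12876}{-367255} = \left(107844 - 12876\right) \left(- \frac{1}{367255}\right) = 94968 \left(- \frac{1}{367255}\right) = - \frac{94968}{367255}$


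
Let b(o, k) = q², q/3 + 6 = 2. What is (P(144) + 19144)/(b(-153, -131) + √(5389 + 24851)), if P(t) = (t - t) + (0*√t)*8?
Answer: -9572/33 + 2393*√210/99 ≈ 60.221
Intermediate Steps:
q = -12 (q = -18 + 3*2 = -18 + 6 = -12)
P(t) = 0 (P(t) = 0 + 0*8 = 0 + 0 = 0)
b(o, k) = 144 (b(o, k) = (-12)² = 144)
(P(144) + 19144)/(b(-153, -131) + √(5389 + 24851)) = (0 + 19144)/(144 + √(5389 + 24851)) = 19144/(144 + √30240) = 19144/(144 + 12*√210)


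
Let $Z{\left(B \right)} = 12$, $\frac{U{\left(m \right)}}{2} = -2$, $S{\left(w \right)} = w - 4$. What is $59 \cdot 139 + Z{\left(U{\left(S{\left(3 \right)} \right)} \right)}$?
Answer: $8213$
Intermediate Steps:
$S{\left(w \right)} = -4 + w$
$U{\left(m \right)} = -4$ ($U{\left(m \right)} = 2 \left(-2\right) = -4$)
$59 \cdot 139 + Z{\left(U{\left(S{\left(3 \right)} \right)} \right)} = 59 \cdot 139 + 12 = 8201 + 12 = 8213$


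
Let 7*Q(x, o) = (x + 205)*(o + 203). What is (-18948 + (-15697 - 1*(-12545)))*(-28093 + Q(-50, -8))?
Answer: 3678014600/7 ≈ 5.2543e+8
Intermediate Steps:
Q(x, o) = (203 + o)*(205 + x)/7 (Q(x, o) = ((x + 205)*(o + 203))/7 = ((205 + x)*(203 + o))/7 = ((203 + o)*(205 + x))/7 = (203 + o)*(205 + x)/7)
(-18948 + (-15697 - 1*(-12545)))*(-28093 + Q(-50, -8)) = (-18948 + (-15697 - 1*(-12545)))*(-28093 + (5945 + 29*(-50) + (205/7)*(-8) + (1/7)*(-8)*(-50))) = (-18948 + (-15697 + 12545))*(-28093 + (5945 - 1450 - 1640/7 + 400/7)) = (-18948 - 3152)*(-28093 + 30225/7) = -22100*(-166426/7) = 3678014600/7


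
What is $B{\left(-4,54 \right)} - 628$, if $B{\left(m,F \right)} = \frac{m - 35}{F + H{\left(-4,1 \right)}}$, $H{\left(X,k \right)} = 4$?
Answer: $- \frac{36463}{58} \approx -628.67$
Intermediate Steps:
$B{\left(m,F \right)} = \frac{-35 + m}{4 + F}$ ($B{\left(m,F \right)} = \frac{m - 35}{F + 4} = \frac{-35 + m}{4 + F}$)
$B{\left(-4,54 \right)} - 628 = \frac{-35 - 4}{4 + 54} - 628 = \frac{1}{58} \left(-39\right) + \left(-813 + 185\right) = \frac{1}{58} \left(-39\right) - 628 = - \frac{39}{58} - 628 = - \frac{36463}{58}$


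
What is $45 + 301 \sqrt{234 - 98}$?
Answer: $45 + 602 \sqrt{34} \approx 3555.2$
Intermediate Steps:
$45 + 301 \sqrt{234 - 98} = 45 + 301 \sqrt{136} = 45 + 301 \cdot 2 \sqrt{34} = 45 + 602 \sqrt{34}$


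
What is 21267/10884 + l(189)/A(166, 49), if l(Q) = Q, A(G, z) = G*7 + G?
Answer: 2524971/1204496 ≈ 2.0963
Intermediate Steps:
A(G, z) = 8*G (A(G, z) = 7*G + G = 8*G)
21267/10884 + l(189)/A(166, 49) = 21267/10884 + 189/((8*166)) = 21267*(1/10884) + 189/1328 = 7089/3628 + 189*(1/1328) = 7089/3628 + 189/1328 = 2524971/1204496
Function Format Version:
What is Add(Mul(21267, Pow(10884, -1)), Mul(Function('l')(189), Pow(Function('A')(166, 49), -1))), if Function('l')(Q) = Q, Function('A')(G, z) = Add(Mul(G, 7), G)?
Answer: Rational(2524971, 1204496) ≈ 2.0963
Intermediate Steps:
Function('A')(G, z) = Mul(8, G) (Function('A')(G, z) = Add(Mul(7, G), G) = Mul(8, G))
Add(Mul(21267, Pow(10884, -1)), Mul(Function('l')(189), Pow(Function('A')(166, 49), -1))) = Add(Mul(21267, Pow(10884, -1)), Mul(189, Pow(Mul(8, 166), -1))) = Add(Mul(21267, Rational(1, 10884)), Mul(189, Pow(1328, -1))) = Add(Rational(7089, 3628), Mul(189, Rational(1, 1328))) = Add(Rational(7089, 3628), Rational(189, 1328)) = Rational(2524971, 1204496)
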